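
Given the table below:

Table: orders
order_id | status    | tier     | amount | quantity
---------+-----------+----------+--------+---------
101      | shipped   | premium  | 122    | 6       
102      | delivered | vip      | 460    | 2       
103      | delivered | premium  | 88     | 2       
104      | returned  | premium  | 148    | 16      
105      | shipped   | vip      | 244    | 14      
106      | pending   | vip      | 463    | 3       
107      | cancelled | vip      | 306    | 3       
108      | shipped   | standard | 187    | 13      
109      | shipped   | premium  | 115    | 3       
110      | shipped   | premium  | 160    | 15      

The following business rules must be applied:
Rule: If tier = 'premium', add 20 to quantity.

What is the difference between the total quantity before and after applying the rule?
100

Step 1: Original sum of quantity = 77
Step 2: 5 records have tier = 'premium'
Step 3: Each affected record changes by 20
Step 4: Total change = 5 × 20 = 100
Step 5: New sum = 77 + 100 = 177
Step 6: Difference = |177 - 77| = 100
        (Sum increased by 100)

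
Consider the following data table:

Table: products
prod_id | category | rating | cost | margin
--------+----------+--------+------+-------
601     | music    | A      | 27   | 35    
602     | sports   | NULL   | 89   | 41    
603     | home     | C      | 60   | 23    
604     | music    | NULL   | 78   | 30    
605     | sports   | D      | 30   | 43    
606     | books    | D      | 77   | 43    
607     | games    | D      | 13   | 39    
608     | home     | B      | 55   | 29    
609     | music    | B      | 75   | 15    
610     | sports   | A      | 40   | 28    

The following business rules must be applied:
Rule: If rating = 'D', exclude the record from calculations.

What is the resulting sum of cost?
424

Step 1: Identify records where rating = 'D'
Step 2: The excluded records sum to 120
Step 3: Original total cost = 544
Step 4: Remaining total = 544 - 120 = 424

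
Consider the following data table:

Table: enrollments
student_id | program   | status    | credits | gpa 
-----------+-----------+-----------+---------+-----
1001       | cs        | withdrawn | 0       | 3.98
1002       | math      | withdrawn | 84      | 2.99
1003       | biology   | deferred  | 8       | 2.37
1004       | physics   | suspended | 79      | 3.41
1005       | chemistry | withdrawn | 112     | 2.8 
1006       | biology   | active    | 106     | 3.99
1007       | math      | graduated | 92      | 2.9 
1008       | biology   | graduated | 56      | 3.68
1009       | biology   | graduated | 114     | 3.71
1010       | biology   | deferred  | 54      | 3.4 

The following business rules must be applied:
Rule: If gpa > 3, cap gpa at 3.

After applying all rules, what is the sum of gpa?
29.06

Step 1: 6 records have gpa > 3
Step 2: These records originally summed to 22.17
Step 3: After capping: 6 × 3 = 18
Step 4: Unaffected records sum: 11.06
Step 5: Final sum = 18 + 11.06 = 29.06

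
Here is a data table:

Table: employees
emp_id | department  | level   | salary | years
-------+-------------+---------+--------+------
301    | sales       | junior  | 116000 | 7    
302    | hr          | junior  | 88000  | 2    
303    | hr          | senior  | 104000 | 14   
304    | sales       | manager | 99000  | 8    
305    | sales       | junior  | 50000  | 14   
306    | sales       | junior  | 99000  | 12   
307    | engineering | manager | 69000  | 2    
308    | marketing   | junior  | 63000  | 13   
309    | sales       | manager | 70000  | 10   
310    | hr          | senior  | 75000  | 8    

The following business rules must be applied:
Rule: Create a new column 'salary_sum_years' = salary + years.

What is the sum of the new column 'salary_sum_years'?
833090

Step 1: For each record, compute salary + years
Example calculations:
  116000 + 7 = 116007
  88000 + 2 = 88002
  104000 + 14 = 104014
  ...
Step 2: Sum all derived values
Step 3: Total = 833090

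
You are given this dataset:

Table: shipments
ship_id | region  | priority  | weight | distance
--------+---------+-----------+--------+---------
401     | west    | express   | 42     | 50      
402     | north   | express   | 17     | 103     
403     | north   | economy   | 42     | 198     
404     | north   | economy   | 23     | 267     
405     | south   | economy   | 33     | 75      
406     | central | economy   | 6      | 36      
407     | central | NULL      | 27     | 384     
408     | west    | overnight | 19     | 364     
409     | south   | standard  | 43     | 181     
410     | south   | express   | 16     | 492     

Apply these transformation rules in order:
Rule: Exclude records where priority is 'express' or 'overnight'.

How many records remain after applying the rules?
6

Step 1: Count records to exclude
  - 3 (express) + 1 (overnight) = 4 records
Step 2: Total records: 10
Step 3: Remaining = 10 - 4 = 6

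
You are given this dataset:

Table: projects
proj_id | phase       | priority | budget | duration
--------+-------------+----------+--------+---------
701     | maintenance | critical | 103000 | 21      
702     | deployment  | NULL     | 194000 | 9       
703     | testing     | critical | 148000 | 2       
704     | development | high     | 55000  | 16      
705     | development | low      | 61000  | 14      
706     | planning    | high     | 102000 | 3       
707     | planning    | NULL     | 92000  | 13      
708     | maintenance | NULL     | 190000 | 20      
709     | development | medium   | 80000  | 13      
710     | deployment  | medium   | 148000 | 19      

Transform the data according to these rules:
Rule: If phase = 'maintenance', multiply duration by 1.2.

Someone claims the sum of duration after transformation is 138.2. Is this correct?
Yes, the result is correct.

Step 1: Calculate the correct sum after transformation
Step 2: Apply multiplier 1.2 to records where phase = 'maintenance'
Step 3: Correct result = 138.2
Step 4: Claimed result = 138.2
Step 5: 138.2 = 138.2 ✓
Conclusion: The claimed result is correct.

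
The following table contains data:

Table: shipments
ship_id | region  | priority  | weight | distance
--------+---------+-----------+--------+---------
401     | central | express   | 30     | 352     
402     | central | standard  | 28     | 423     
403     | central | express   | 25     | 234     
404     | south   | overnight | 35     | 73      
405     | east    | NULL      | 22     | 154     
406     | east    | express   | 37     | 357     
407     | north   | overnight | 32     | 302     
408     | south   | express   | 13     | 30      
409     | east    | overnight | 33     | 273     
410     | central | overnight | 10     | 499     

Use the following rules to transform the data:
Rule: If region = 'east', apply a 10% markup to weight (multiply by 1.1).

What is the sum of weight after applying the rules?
274.2

Step 1: Records with region = 'east' have total weight = 92
Step 2: Apply multiplier: 92 × 1.1 = 101.2
Step 3: Other records total: 173
Step 4: Final sum = 101.2 + 173 = 274.2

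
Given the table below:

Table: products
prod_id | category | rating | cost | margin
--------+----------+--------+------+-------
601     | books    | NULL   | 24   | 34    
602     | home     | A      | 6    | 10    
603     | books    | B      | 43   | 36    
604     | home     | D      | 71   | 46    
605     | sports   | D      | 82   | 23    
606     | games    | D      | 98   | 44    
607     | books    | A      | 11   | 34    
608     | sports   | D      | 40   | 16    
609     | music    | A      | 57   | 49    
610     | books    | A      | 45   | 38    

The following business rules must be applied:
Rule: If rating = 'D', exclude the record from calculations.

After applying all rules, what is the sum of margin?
201

Step 1: Identify records where rating = 'D'
Step 2: The excluded records sum to 129
Step 3: Original total margin = 330
Step 4: Remaining total = 330 - 129 = 201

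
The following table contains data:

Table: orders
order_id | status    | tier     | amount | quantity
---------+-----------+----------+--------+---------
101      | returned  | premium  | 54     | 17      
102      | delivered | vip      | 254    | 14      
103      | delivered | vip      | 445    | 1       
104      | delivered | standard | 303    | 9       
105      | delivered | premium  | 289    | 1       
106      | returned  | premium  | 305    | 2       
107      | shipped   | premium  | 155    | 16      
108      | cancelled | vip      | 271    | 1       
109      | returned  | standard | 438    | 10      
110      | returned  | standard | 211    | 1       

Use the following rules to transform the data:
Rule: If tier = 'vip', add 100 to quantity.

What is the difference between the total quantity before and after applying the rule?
300

Step 1: Original sum of quantity = 72
Step 2: 3 records have tier = 'vip'
Step 3: Each affected record changes by 100
Step 4: Total change = 3 × 100 = 300
Step 5: New sum = 72 + 300 = 372
Step 6: Difference = |372 - 72| = 300
        (Sum increased by 300)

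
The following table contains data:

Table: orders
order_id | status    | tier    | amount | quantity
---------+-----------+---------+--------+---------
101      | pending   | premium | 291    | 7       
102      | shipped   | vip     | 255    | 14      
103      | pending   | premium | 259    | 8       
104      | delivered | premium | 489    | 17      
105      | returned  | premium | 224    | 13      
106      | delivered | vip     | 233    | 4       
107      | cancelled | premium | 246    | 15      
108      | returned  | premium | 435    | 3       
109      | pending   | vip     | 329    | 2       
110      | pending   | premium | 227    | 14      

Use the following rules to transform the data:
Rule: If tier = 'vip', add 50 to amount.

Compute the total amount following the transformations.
3138

Step 1: Count records where tier = 'vip': 3
Step 2: Total bonus added: 3 × 50 = 150
Step 3: Original sum of amount: 2988
Step 4: Final sum = 2988 + 150 = 3138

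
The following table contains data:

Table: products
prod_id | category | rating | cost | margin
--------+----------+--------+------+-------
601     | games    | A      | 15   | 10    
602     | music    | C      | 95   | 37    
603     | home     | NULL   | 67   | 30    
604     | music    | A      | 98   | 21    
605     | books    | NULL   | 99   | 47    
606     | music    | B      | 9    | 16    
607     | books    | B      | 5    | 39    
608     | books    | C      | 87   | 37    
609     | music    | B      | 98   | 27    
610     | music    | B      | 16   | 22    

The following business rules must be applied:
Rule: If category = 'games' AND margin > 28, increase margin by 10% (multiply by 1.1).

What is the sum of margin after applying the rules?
286

Step 1: Find records where category = 'games' AND margin > 28
Step 2: 0 records match, summing to 0
Step 3: After multiplier: 0 × 1.1 = 0.0
Step 4: Unaffected records sum: 286
Step 5: Final sum = 0.0 + 286 = 286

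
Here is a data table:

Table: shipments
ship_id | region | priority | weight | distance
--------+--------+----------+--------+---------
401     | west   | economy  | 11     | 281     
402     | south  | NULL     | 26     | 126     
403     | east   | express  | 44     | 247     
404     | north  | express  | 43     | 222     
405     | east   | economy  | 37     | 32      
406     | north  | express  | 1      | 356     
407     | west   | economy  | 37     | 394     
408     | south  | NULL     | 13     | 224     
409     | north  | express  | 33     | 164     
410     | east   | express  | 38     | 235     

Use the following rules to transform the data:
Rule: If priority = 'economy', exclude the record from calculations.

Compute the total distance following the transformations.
1574

Step 1: Identify records where priority = 'economy'
Step 2: The excluded records sum to 707
Step 3: Original total distance = 2281
Step 4: Remaining total = 2281 - 707 = 1574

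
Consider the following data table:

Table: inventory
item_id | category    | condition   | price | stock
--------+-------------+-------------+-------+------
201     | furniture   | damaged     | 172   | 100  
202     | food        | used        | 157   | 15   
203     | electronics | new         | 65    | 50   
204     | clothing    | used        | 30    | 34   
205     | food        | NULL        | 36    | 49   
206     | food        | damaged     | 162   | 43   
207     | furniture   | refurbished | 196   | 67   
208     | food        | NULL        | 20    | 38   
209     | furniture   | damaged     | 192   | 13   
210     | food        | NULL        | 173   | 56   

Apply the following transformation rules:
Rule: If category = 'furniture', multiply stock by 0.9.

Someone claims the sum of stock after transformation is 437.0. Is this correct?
No, the correct result is 447.0.

Step 1: Calculate the correct sum after transformation
Step 2: Apply multiplier 0.9 to records where category = 'furniture'
Step 3: Correct result = 447.0
Step 4: Claimed result = 437.0
Step 5: 447.0 ≠ 437.0
Conclusion: The claimed result is incorrect. The correct answer is 447.0.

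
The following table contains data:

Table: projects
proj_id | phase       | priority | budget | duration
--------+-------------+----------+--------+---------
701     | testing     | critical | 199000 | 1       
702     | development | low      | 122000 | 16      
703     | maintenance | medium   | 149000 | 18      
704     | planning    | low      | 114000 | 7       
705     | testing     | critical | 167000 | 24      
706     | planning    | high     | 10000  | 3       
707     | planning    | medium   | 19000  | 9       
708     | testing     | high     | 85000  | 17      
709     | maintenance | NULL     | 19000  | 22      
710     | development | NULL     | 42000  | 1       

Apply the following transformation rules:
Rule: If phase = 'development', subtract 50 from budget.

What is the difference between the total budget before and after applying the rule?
100

Step 1: Original sum of budget = 926000
Step 2: 2 records have phase = 'development'
Step 3: Each affected record changes by -50
Step 4: Total change = 2 × -50 = -100
Step 5: New sum = 926000 + -100 = 925900
Step 6: Difference = |925900 - 926000| = 100
        (Sum decreased by 100)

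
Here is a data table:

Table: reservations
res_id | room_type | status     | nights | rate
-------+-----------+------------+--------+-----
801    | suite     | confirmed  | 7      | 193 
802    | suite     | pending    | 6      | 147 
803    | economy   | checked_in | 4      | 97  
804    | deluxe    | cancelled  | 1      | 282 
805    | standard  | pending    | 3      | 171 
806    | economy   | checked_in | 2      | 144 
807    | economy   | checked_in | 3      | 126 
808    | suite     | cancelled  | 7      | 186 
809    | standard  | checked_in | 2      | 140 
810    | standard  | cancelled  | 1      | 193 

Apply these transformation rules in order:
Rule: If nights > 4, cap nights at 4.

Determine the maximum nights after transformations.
4

Step 1: Original maximum nights = 7
Step 2: Apply cap at 4
Step 3: 3 records had nights > 4 and were capped
Step 4: Maximum after transformation = 4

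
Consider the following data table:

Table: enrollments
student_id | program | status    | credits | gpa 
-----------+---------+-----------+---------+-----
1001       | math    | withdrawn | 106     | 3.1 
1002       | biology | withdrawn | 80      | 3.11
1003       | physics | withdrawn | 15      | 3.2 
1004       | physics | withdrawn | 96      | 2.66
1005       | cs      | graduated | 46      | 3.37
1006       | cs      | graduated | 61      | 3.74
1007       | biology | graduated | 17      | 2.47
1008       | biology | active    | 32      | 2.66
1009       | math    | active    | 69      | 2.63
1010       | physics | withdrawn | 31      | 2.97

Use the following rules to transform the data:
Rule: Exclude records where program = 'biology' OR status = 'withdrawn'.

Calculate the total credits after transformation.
176

Step 1: Find records where program = 'biology' OR status = 'withdrawn'
Step 2: 7 records match, summing to 377
Step 3: Original sum: 553
Step 4: Remaining sum = 553 - 377 = 176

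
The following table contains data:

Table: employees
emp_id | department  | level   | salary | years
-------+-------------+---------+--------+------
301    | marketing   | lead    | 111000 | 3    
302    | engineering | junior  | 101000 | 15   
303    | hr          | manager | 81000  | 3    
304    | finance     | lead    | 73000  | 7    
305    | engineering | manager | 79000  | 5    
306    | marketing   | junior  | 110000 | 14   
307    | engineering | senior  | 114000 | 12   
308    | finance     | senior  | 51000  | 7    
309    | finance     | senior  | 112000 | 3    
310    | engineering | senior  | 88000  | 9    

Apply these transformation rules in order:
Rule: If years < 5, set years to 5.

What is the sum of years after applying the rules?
84

Step 1: 3 records have years < 5
Step 2: These records originally summed to 9
Step 3: After setting to minimum: 3 × 5 = 15
Step 4: Unaffected records sum: 69
Step 5: Final sum = 15 + 69 = 84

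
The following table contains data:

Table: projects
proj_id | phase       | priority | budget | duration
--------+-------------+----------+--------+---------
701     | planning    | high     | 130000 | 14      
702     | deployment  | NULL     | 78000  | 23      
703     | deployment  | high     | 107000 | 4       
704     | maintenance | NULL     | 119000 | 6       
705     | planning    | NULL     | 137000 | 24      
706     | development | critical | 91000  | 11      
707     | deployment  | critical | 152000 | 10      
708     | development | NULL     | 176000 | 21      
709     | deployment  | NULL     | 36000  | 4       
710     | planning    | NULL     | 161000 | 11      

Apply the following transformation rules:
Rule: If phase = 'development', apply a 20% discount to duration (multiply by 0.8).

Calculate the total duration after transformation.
121.6

Step 1: Records with phase = 'development' have total duration = 32
Step 2: Apply multiplier: 32 × 0.8 = 25.6
Step 3: Other records total: 96
Step 4: Final sum = 25.6 + 96 = 121.6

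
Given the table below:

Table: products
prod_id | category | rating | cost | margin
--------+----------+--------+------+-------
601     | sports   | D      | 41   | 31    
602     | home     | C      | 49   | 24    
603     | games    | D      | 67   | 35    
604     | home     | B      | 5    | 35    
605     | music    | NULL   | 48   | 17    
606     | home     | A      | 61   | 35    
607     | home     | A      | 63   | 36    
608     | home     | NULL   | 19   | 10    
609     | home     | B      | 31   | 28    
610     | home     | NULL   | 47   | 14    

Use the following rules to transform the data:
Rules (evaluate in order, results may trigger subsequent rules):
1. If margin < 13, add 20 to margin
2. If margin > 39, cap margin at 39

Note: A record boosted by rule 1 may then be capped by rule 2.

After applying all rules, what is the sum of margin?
285

Step 1: Apply rule 1 to records with margin < 13
  - 1 records get bonus of 20
  - Of these, 0 records then exceed 39 and get capped
Step 2: Apply rule 2 to records with margin > 39
  - 0 records (original) are capped
Step 3: Calculate final sum = 285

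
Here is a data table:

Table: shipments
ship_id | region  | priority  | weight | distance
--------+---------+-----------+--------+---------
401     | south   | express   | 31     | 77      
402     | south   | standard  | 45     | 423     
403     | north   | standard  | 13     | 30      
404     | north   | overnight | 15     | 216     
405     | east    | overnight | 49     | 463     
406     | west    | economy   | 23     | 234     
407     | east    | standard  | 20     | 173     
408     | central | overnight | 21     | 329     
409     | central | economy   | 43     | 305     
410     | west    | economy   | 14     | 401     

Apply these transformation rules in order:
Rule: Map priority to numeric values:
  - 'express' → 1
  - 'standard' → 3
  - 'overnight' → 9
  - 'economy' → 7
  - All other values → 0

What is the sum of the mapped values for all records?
58

Step 1: Apply mapping to each record
Step 2: Count by status:
  'express': 1 records × 1 = 1
  'standard': 3 records × 3 = 9
  'overnight': 3 records × 9 = 27
  'economy': 3 records × 7 = 21
Step 3: Sum all mapped values = 58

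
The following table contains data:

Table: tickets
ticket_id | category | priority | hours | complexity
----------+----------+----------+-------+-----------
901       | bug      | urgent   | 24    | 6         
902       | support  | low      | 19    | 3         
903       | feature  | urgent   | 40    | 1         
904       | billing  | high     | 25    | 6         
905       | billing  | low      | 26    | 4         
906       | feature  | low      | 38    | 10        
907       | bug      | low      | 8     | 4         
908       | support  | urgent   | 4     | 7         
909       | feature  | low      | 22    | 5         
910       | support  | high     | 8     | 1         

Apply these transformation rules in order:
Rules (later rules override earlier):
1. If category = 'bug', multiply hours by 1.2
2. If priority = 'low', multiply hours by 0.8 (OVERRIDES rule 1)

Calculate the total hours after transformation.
196.2

Step 1: Rule 2 takes priority for records with priority = 'low'
  - 5 records: 113 × 0.8 = 90.4
Step 2: Rule 1 applies to remaining records with category = 'bug'
  - 1 records: 24 × 1.2 = 28.8
Step 3: Other records unchanged: 77
Step 4: Final sum = 90.4 + 28.8 + 77 = 196.2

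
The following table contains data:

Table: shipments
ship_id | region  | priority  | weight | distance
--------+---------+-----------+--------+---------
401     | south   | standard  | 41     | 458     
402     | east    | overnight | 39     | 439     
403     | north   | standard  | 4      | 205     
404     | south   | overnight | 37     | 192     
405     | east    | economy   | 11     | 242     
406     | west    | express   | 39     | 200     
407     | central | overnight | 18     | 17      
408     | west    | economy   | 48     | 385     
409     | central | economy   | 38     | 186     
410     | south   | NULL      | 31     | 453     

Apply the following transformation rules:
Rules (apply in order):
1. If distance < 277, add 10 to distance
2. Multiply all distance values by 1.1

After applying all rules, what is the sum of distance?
3120.7

Step 1: Apply Rule 1 - Add 10 to records with distance < 277
  - 6 records affected: 1042 + (6 × 10) = 1102
  - Unaffected records: 1735
  - Sum after Rule 1: 2837
Step 2: Apply Rule 2 - Multiply all by 1.1
  - 2837 × 1.1 = 3120.7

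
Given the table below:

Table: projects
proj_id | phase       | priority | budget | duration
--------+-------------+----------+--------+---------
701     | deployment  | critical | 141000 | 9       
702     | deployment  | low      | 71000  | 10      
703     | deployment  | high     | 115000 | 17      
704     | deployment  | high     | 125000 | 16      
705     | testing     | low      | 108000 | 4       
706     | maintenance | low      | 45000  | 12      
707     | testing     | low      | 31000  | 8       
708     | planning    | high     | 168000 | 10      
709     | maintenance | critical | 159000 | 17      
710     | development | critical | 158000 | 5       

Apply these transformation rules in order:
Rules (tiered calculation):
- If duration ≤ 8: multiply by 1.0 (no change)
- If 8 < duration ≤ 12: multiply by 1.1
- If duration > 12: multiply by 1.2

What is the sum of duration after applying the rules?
122.1

Step 1: Tier 1 (duration ≤ 8): 3 records, sum = 17 × 1.0 = 17.0
Step 2: Tier 2 (8 < duration ≤ 12): 4 records, sum = 41 × 1.1 = 45.1
Step 3: Tier 3 (duration > 12): 3 records, sum = 50 × 1.2 = 60.0
Step 4: Final sum = 17.0 + 45.1 + 60.0 = 122.1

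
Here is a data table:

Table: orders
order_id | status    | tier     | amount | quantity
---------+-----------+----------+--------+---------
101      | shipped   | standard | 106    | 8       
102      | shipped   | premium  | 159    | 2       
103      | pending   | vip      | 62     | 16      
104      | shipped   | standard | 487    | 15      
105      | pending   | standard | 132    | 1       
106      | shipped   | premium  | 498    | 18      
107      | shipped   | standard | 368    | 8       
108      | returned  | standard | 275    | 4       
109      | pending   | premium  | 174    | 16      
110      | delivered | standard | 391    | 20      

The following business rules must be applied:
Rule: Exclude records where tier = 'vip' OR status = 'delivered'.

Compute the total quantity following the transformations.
72

Step 1: Find records where tier = 'vip' OR status = 'delivered'
Step 2: 2 records match, summing to 36
Step 3: Original sum: 108
Step 4: Remaining sum = 108 - 36 = 72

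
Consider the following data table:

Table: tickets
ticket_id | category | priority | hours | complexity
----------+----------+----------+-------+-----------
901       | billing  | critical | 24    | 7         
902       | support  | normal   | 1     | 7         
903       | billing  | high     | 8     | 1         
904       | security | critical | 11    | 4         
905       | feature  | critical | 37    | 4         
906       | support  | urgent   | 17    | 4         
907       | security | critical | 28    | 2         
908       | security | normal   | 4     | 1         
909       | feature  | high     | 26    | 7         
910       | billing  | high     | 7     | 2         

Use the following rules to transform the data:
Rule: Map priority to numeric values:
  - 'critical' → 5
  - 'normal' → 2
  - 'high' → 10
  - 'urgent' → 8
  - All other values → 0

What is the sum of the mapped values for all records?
62

Step 1: Apply mapping to each record
Step 2: Count by status:
  'critical': 4 records × 5 = 20
  'normal': 2 records × 2 = 4
  'high': 3 records × 10 = 30
  'urgent': 1 records × 8 = 8
Step 3: Sum all mapped values = 62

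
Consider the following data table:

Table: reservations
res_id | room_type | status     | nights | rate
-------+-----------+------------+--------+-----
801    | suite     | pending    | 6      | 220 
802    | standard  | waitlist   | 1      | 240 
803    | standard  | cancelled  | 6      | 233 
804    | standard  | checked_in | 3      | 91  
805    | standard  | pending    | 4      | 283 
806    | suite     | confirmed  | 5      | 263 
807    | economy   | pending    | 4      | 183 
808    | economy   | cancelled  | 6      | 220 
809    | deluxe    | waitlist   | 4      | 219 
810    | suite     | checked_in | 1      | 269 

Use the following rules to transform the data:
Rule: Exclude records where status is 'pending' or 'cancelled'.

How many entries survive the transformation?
5

Step 1: Count records to exclude
  - 3 (pending) + 2 (cancelled) = 5 records
Step 2: Total records: 10
Step 3: Remaining = 10 - 5 = 5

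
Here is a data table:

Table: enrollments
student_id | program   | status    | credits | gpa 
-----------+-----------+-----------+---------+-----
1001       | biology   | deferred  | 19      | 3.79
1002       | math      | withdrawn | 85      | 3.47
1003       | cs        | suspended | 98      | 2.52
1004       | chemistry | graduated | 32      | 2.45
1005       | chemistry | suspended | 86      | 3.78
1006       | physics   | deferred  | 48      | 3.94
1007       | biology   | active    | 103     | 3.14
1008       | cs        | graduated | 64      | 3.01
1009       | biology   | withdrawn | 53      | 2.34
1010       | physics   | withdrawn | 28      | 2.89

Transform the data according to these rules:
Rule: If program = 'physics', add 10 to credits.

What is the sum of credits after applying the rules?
636

Step 1: Count records where program = 'physics': 2
Step 2: Total bonus added: 2 × 10 = 20
Step 3: Original sum of credits: 616
Step 4: Final sum = 616 + 20 = 636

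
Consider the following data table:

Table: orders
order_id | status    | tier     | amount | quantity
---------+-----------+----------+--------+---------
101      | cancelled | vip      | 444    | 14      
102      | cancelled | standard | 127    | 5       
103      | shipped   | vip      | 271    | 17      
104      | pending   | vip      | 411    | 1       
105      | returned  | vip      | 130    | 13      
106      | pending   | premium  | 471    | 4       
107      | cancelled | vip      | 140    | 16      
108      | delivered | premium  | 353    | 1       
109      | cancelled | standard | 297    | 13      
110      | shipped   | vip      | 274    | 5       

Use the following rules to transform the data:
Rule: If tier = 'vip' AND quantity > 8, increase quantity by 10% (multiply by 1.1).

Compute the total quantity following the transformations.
95.0

Step 1: Find records where tier = 'vip' AND quantity > 8
Step 2: 4 records match, summing to 60
Step 3: After multiplier: 60 × 1.1 = 66.0
Step 4: Unaffected records sum: 29
Step 5: Final sum = 66.0 + 29 = 95.0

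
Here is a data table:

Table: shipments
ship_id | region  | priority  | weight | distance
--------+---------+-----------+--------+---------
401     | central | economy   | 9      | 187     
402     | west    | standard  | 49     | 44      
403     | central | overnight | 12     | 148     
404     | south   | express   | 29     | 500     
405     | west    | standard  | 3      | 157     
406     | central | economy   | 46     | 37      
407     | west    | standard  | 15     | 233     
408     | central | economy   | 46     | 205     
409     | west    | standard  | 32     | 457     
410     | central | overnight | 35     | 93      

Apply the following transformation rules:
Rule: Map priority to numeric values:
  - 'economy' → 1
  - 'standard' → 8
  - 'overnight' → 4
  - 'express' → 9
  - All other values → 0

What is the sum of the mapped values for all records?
52

Step 1: Apply mapping to each record
Step 2: Count by status:
  'economy': 3 records × 1 = 3
  'standard': 4 records × 8 = 32
  'overnight': 2 records × 4 = 8
  'express': 1 records × 9 = 9
Step 3: Sum all mapped values = 52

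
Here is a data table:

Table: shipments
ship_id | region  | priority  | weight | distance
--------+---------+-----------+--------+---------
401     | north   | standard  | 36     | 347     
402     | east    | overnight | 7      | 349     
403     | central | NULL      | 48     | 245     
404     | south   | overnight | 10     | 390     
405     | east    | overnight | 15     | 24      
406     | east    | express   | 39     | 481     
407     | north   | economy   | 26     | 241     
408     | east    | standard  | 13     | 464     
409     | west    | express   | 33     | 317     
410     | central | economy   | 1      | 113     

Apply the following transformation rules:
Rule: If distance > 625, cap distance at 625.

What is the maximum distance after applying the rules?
481

Step 1: Original maximum distance = 481
Step 2: Check cap of 625 against maximum
Step 3: No records exceed the cap (max 481 <= cap 625), so no capping applies
Step 4: Maximum after transformation = 481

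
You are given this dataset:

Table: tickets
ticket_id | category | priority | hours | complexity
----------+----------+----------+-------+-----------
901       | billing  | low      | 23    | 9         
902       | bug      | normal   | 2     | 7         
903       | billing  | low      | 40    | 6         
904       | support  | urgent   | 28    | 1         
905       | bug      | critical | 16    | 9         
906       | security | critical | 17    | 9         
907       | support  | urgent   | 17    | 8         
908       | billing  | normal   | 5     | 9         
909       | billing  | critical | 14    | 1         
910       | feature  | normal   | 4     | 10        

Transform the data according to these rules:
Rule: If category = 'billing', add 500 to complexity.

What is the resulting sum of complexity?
2069

Step 1: Count records where category = 'billing': 4
Step 2: Total bonus added: 4 × 500 = 2000
Step 3: Original sum of complexity: 69
Step 4: Final sum = 69 + 2000 = 2069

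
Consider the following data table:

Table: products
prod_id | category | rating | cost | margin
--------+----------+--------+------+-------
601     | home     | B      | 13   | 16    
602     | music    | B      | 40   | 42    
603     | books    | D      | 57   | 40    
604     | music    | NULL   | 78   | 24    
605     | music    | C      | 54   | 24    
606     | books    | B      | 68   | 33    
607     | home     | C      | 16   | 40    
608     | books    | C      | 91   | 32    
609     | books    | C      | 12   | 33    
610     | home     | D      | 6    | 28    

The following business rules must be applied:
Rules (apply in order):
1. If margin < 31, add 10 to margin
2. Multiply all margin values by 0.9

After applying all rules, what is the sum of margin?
316.8

Step 1: Apply Rule 1 - Add 10 to records with margin < 31
  - 4 records affected: 92 + (4 × 10) = 132
  - Unaffected records: 220
  - Sum after Rule 1: 352
Step 2: Apply Rule 2 - Multiply all by 0.9
  - 352 × 0.9 = 316.8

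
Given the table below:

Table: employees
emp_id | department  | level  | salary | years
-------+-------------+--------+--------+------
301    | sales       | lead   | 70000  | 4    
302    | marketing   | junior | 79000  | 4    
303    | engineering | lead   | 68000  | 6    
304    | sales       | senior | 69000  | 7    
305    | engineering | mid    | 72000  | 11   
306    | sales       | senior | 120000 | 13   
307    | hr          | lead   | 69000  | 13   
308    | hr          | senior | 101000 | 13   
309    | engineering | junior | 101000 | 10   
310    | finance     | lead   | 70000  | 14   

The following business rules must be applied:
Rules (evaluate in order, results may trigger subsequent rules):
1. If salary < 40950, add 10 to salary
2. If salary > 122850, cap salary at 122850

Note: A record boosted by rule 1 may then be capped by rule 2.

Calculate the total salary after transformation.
819000

Step 1: Apply rule 1 to records with salary < 40950
  - 0 records get bonus of 10
  - Of these, 0 records then exceed 122850 and get capped
Step 2: Apply rule 2 to records with salary > 122850
  - 0 records (original) are capped
Step 3: Calculate final sum = 819000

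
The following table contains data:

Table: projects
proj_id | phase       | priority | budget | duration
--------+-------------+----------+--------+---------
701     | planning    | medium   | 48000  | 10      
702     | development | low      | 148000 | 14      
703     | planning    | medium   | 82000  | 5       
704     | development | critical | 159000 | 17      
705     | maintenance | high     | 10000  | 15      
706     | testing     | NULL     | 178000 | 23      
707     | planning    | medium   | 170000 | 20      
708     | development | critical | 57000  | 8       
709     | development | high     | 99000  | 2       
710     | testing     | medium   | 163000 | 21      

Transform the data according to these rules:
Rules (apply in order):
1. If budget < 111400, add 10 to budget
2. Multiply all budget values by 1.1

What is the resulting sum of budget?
1225455.0

Step 1: Apply Rule 1 - Add 10 to records with budget < 111400
  - 5 records affected: 296000 + (5 × 10) = 296050
  - Unaffected records: 818000
  - Sum after Rule 1: 1114050
Step 2: Apply Rule 2 - Multiply all by 1.1
  - 1114050 × 1.1 = 1225455.0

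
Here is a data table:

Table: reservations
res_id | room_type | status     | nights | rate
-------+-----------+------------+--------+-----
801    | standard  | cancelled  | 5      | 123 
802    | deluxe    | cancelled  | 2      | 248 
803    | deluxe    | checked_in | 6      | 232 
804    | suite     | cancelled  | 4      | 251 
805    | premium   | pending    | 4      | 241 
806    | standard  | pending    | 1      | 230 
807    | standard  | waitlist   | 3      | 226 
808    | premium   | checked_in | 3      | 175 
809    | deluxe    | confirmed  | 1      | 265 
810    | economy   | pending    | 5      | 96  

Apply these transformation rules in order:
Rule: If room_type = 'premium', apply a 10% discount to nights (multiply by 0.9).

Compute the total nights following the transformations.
33.3

Step 1: Records with room_type = 'premium' have total nights = 7
Step 2: Apply multiplier: 7 × 0.9 = 6.3
Step 3: Other records total: 27
Step 4: Final sum = 6.3 + 27 = 33.3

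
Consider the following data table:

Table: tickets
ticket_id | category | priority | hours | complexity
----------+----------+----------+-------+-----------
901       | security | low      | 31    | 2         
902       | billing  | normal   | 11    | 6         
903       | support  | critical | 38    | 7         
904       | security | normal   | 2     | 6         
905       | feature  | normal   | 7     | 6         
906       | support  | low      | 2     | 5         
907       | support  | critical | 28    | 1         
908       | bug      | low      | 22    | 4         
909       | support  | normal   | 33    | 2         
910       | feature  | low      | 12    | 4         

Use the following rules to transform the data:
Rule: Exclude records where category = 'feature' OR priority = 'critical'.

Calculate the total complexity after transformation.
25

Step 1: Find records where category = 'feature' OR priority = 'critical'
Step 2: 4 records match, summing to 18
Step 3: Original sum: 43
Step 4: Remaining sum = 43 - 18 = 25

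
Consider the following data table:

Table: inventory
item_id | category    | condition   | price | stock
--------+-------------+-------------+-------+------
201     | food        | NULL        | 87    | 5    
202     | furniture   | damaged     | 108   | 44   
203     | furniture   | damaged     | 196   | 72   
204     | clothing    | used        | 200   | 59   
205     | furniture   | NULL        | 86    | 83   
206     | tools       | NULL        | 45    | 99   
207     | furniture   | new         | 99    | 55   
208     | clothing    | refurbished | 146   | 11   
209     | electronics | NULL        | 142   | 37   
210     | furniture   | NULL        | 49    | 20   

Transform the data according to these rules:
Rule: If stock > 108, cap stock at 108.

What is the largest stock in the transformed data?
99

Step 1: Original maximum stock = 99
Step 2: Check cap of 108 against maximum
Step 3: No records exceed the cap (max 99 <= cap 108), so no capping applies
Step 4: Maximum after transformation = 99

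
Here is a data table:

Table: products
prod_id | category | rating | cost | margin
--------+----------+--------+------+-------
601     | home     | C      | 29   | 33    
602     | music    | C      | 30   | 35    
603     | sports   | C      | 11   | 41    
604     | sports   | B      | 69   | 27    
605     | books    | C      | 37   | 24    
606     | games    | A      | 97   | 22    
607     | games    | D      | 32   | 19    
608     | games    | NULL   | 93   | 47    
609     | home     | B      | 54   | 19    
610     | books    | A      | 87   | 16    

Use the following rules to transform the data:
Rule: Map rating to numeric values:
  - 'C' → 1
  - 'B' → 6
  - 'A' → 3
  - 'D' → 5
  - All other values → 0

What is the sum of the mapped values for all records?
27

Step 1: Apply mapping to each record
Step 2: Count by status:
  'C': 4 records × 1 = 4
  'B': 2 records × 6 = 12
  'A': 2 records × 3 = 6
  'D': 1 records × 5 = 5
Step 3: Sum all mapped values = 27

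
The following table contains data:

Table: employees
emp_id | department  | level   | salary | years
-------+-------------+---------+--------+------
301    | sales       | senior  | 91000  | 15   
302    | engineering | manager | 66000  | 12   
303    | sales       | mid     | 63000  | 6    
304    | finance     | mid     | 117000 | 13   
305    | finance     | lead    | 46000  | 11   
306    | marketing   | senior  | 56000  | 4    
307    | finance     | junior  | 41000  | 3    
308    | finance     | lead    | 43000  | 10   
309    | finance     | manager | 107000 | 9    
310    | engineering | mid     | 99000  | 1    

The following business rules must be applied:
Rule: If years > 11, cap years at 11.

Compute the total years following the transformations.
77

Step 1: 3 records have years > 11
Step 2: These records originally summed to 40
Step 3: After capping: 3 × 11 = 33
Step 4: Unaffected records sum: 44
Step 5: Final sum = 33 + 44 = 77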